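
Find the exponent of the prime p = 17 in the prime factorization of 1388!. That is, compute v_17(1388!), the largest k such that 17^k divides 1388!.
v_17(1388!) = 85

Legendre's formula: v_p(n!) = Σ_{k ≥ 1} ⌊n / p^k⌋. For p = 17, n = 1388, the terms are:
  ⌊1388/17^1⌋ = ⌊1388/17⌋ = 81
  ⌊1388/17^2⌋ = ⌊1388/289⌋ = 4
(the next term ⌊1388/17^3⌋ = 0, terminating the sum). Summing: v_17(1388!) = 81 + 4 = 85.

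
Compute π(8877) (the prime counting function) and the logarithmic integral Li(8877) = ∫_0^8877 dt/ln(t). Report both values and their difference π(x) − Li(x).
π(8877) = 1106;  Li(8877) ≈ 1123.43;  π(x) − Li(x) ≈ -17.43.

Direct count of primes ≤ 8877 gives π(8877) = 1106. Numerical evaluation of the logarithmic integral gives Li(8877) ≈ 1123.43. The difference π(x) − Li(x) ≈ -17.43 is typically negative for small/moderate x (Li(x) overestimates), though Littlewood's theorem shows this sign changes infinitely often.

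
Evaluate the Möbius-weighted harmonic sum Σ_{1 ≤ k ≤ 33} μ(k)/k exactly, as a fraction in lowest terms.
Σ μ(k)/k = -6504197377/200560490130

Values of μ(k) for 1 ≤ k ≤ 33: μ(1) = 1, μ(2) = -1, μ(3) = -1, μ(5) = -1, μ(6) = 1, μ(7) = -1, μ(10) = 1, μ(11) = -1, μ(13) = -1, μ(14) = 1, μ(15) = 1, μ(17) = -1, μ(19) = -1, μ(21) = 1, μ(22) = 1, μ(23) = -1, μ(26) = 1, μ(29) = -1, μ(30) = -1, μ(31) = -1, μ(33) = 1, with μ = 0 on non-squarefree integers. Summing μ(k)/k for k where μ(k) ≠ 0 gives -6504197377/200560490130 ≈ -0.0324. (PNT ⟺ this sum → 0 as n → ∞.)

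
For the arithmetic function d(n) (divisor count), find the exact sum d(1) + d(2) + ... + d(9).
Σ_{n ≤ 9} d(n) = 23

Compute d(n) for each 1 ≤ n ≤ 9: d(1) = 1, d(2) = 2, d(3) = 2, d(4) = 3, d(5) = 2, d(6) = 4, d(7) = 2, d(8) = 4, d(9) = 3. Summing all 9 values: 23. (Dirichlet's divisor formula: Σ_{n ≤ x} d(n) = x ln(x) + (2γ − 1) x + O(√x). For x = 9, the asymptotic estimate is ≈ 21.16.)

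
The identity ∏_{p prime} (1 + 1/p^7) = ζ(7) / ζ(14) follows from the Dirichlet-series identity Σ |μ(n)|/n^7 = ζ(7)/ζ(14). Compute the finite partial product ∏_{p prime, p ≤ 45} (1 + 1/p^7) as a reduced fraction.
∏ = 520809220089538061022644224225580227698833285987386472597926245148089867161153104280287356125184/516528479137134655019209847872578550121603875954111837055841148542846145248143400719531810009375

The primes p ≤ 45 are [2, 3, 5, 7, 11, 13, 17, 19, 23, 29, 31, 37, 41, 43]. For each, (1 + 1/p^7) = (p^7 + 1)/p^7. Multiplying these fractions over p ∈ [2, 3, 5, 7, 11, 13, 17, 19, 23, 29, 31, 37, 41, 43] gives 520809220089538061022644224225580227698833285987386472597926245148089867161153104280287356125184/516528479137134655019209847872578550121603875954111837055841148542846145248143400719531810009375. (In the limit P → ∞ this tends to ζ(7)/ζ(14).)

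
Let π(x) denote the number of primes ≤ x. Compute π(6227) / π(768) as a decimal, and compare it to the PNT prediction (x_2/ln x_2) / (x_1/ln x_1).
π(6227)/π(768) = 810/135 ≈ 6.0000;  PNT prediction ≈ 6.1658.

π(768) = 135 and π(6227) = 810, so π(6227)/π(768) ≈ 6.0000. The PNT-predicted ratio is (6227/ln(6227)) / (768/ln(768)) ≈ 6.1658. The two agree to within a few percent, as expected.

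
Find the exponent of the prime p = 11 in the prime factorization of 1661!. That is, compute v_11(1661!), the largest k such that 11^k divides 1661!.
v_11(1661!) = 165

Legendre's formula: v_p(n!) = Σ_{k ≥ 1} ⌊n / p^k⌋. For p = 11, n = 1661, the terms are:
  ⌊1661/11^1⌋ = ⌊1661/11⌋ = 151
  ⌊1661/11^2⌋ = ⌊1661/121⌋ = 13
  ⌊1661/11^3⌋ = ⌊1661/1331⌋ = 1
(the next term ⌊1661/11^4⌋ = 0, terminating the sum). Summing: v_11(1661!) = 151 + 13 + 1 = 165.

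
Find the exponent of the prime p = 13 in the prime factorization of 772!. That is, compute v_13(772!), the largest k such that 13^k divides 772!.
v_13(772!) = 63

Legendre's formula: v_p(n!) = Σ_{k ≥ 1} ⌊n / p^k⌋. For p = 13, n = 772, the terms are:
  ⌊772/13^1⌋ = ⌊772/13⌋ = 59
  ⌊772/13^2⌋ = ⌊772/169⌋ = 4
(the next term ⌊772/13^3⌋ = 0, terminating the sum). Summing: v_13(772!) = 59 + 4 = 63.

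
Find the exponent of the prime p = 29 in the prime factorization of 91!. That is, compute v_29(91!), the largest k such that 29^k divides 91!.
v_29(91!) = 3

Legendre's formula: v_p(n!) = Σ_{k ≥ 1} ⌊n / p^k⌋. For p = 29, n = 91, the terms are:
  ⌊91/29^1⌋ = ⌊91/29⌋ = 3
(the next term ⌊91/29^2⌋ = 0, terminating the sum). Summing: v_29(91!) = 3 = 3.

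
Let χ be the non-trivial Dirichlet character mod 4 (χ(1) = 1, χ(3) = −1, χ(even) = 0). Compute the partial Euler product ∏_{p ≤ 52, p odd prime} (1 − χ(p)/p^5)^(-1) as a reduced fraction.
∏ = 7508883803148623376075754946450365737429310788606076172798130278074505/7537845509642297199917174706861149114875564283464393121061743521431552

The odd primes p ≤ 52 are [3, 5, 7, 11, 13, 17, 19, 23, 29, 31, 37, 41, 43, 47]. For each, χ(p) = 1 if p ≡ 1 mod 4, χ(p) = −1 if p ≡ 3 mod 4. Taking (1 − χ(p)/p^5)^(-1) = p^5/(p^5 − χ(p)): (1 − (-1)/3^5)^(-1) · (1 − (1)/5^5)^(-1) · (1 − (-1)/7^5)^(-1) · (1 − (-1)/11^5)^(-1) · (1 − (1)/13^5)^(-1) · (1 − (1)/17^5)^(-1) · (1 − (-1)/19^5)^(-1) · (1 − (-1)/23^5)^(-1) · (1 − (1)/29^5)^(-1) · (1 − (-1)/31^5)^(-1) · (1 − (1)/37^5)^(-1) · (1 − (1)/41^5)^(-1) · (1 − (-1)/43^5)^(-1) · (1 − (-1)/47^5)^(-1) = 7508883803148623376075754946450365737429310788606076172798130278074505/7537845509642297199917174706861149114875564283464393121061743521431552.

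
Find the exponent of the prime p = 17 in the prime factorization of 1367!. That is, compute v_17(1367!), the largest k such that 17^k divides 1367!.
v_17(1367!) = 84

Legendre's formula: v_p(n!) = Σ_{k ≥ 1} ⌊n / p^k⌋. For p = 17, n = 1367, the terms are:
  ⌊1367/17^1⌋ = ⌊1367/17⌋ = 80
  ⌊1367/17^2⌋ = ⌊1367/289⌋ = 4
(the next term ⌊1367/17^3⌋ = 0, terminating the sum). Summing: v_17(1367!) = 80 + 4 = 84.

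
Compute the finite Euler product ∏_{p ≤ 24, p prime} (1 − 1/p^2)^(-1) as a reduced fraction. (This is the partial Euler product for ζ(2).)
∏ = 718188003533/440301256704

The primes p ≤ 24 are [2, 3, 5, 7, 11, 13, 17, 19, 23]. For each prime, (1 − 1/p^2)^(-1) = p^2 / (p^2 − 1). The product is (1 − 1/2^2)^(-1), (1 − 1/3^2)^(-1), (1 − 1/5^2)^(-1), (1 − 1/7^2)^(-1), (1 − 1/11^2)^(-1), (1 − 1/13^2)^(-1), (1 − 1/17^2)^(-1), (1 − 1/19^2)^(-1), (1 − 1/23^2)^(-1) = ∏ p^2 / (p^2 − 1) = 718188003533/440301256704.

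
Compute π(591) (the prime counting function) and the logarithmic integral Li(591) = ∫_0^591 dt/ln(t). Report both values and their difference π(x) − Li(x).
π(591) = 107;  Li(591) ≈ 116.24;  π(x) − Li(x) ≈ -9.24.

Direct count of primes ≤ 591 gives π(591) = 107. Numerical evaluation of the logarithmic integral gives Li(591) ≈ 116.24. The difference π(x) − Li(x) ≈ -9.24 is typically negative for small/moderate x (Li(x) overestimates), though Littlewood's theorem shows this sign changes infinitely often.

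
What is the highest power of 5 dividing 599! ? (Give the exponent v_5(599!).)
v_5(599!) = 146

Legendre's formula: v_p(n!) = Σ_{k ≥ 1} ⌊n / p^k⌋. For p = 5, n = 599, the terms are:
  ⌊599/5^1⌋ = ⌊599/5⌋ = 119
  ⌊599/5^2⌋ = ⌊599/25⌋ = 23
  ⌊599/5^3⌋ = ⌊599/125⌋ = 4
(the next term ⌊599/5^4⌋ = 0, terminating the sum). Summing: v_5(599!) = 119 + 23 + 4 = 146.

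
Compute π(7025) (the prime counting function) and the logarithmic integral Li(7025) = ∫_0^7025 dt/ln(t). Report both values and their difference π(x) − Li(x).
π(7025) = 903;  Li(7025) ≈ 917.15;  π(x) − Li(x) ≈ -14.15.

Direct count of primes ≤ 7025 gives π(7025) = 903. Numerical evaluation of the logarithmic integral gives Li(7025) ≈ 917.15. The difference π(x) − Li(x) ≈ -14.15 is typically negative for small/moderate x (Li(x) overestimates), though Littlewood's theorem shows this sign changes infinitely often.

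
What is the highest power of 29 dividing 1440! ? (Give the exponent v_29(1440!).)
v_29(1440!) = 50

Legendre's formula: v_p(n!) = Σ_{k ≥ 1} ⌊n / p^k⌋. For p = 29, n = 1440, the terms are:
  ⌊1440/29^1⌋ = ⌊1440/29⌋ = 49
  ⌊1440/29^2⌋ = ⌊1440/841⌋ = 1
(the next term ⌊1440/29^3⌋ = 0, terminating the sum). Summing: v_29(1440!) = 49 + 1 = 50.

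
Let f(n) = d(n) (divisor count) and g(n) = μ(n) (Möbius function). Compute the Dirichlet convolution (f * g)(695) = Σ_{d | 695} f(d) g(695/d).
(d * μ)(695) = 1

Divisors of 695: [1, 5, 139, 695]. For each d | 695:
  d = 1: d(1) · μ(695/1) = 1 · 1 = 1
  d = 5: d(5) · μ(695/5) = 2 · -1 = -2
  d = 139: d(139) · μ(695/139) = 2 · -1 = -2
  d = 695: d(695) · μ(695/695) = 4 · 1 = 4
Summing: (d * μ)(695) = 1 + -2 + -2 + 4 = 1.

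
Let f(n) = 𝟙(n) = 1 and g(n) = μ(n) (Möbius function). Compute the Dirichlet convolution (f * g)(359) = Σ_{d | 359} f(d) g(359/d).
(𝟙 * μ)(359) = 0

Divisors of 359: [1, 359]. For each d | 359:
  d = 1: 𝟙(1) · μ(359/1) = 1 · -1 = -1
  d = 359: 𝟙(359) · μ(359/359) = 1 · 1 = 1
Summing: (𝟙 * μ)(359) = -1 + 1 = 0.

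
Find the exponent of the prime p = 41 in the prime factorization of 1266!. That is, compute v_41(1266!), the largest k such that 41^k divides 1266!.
v_41(1266!) = 30

Legendre's formula: v_p(n!) = Σ_{k ≥ 1} ⌊n / p^k⌋. For p = 41, n = 1266, the terms are:
  ⌊1266/41^1⌋ = ⌊1266/41⌋ = 30
(the next term ⌊1266/41^2⌋ = 0, terminating the sum). Summing: v_41(1266!) = 30 = 30.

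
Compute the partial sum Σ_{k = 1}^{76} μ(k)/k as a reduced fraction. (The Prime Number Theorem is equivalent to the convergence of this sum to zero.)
Σ μ(k)/k = -7431196043498463691814948/581852579989271773580304621

Values of μ(k) for 1 ≤ k ≤ 76: μ(1) = 1, μ(2) = -1, μ(3) = -1, μ(5) = -1, μ(6) = 1, μ(7) = -1, μ(10) = 1, μ(11) = -1, μ(13) = -1, μ(14) = 1, μ(15) = 1, μ(17) = -1, μ(19) = -1, μ(21) = 1, μ(22) = 1, μ(23) = -1, μ(26) = 1, μ(29) = -1, μ(30) = -1, μ(31) = -1, μ(33) = 1, μ(34) = 1, μ(35) = 1, μ(37) = -1, μ(38) = 1, μ(39) = 1, μ(41) = -1, μ(42) = -1, μ(43) = -1, μ(46) = 1, μ(47) = -1, μ(51) = 1, μ(53) = -1, μ(55) = 1, μ(57) = 1, μ(58) = 1, μ(59) = -1, μ(61) = -1, μ(62) = 1, μ(65) = 1, μ(66) = -1, μ(67) = -1, μ(69) = 1, μ(70) = -1, μ(71) = -1, μ(73) = -1, μ(74) = 1, with μ = 0 on non-squarefree integers. Summing μ(k)/k for k where μ(k) ≠ 0 gives -7431196043498463691814948/581852579989271773580304621 ≈ -0.0128. (PNT ⟺ this sum → 0 as n → ∞.)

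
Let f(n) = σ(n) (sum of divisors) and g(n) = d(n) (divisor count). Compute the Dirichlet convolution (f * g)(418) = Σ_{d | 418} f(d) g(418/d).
(σ * d)(418) = 1540

Divisors of 418: [1, 2, 11, 19, 22, 38, 209, 418]. For each d | 418:
  d = 1: σ(1) · d(418/1) = 1 · 8 = 8
  d = 2: σ(2) · d(418/2) = 3 · 4 = 12
  d = 11: σ(11) · d(418/11) = 12 · 4 = 48
  d = 19: σ(19) · d(418/19) = 20 · 4 = 80
  d = 22: σ(22) · d(418/22) = 36 · 2 = 72
  d = 38: σ(38) · d(418/38) = 60 · 2 = 120
  d = 209: σ(209) · d(418/209) = 240 · 2 = 480
  d = 418: σ(418) · d(418/418) = 720 · 1 = 720
Summing: (σ * d)(418) = 8 + 12 + 48 + 80 + 72 + 120 + 480 + 720 = 1540.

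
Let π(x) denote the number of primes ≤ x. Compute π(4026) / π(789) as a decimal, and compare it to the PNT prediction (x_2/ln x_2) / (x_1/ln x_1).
π(4026)/π(789) = 556/138 ≈ 4.0290;  PNT prediction ≈ 4.1008.

π(789) = 138 and π(4026) = 556, so π(4026)/π(789) ≈ 4.0290. The PNT-predicted ratio is (4026/ln(4026)) / (789/ln(789)) ≈ 4.1008. The two agree to within a few percent, as expected.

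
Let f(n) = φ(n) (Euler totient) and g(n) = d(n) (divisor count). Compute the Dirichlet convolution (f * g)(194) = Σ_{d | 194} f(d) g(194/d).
(φ * d)(194) = 294

Divisors of 194: [1, 2, 97, 194]. For each d | 194:
  d = 1: φ(1) · d(194/1) = 1 · 4 = 4
  d = 2: φ(2) · d(194/2) = 1 · 2 = 2
  d = 97: φ(97) · d(194/97) = 96 · 2 = 192
  d = 194: φ(194) · d(194/194) = 96 · 1 = 96
Summing: (φ * d)(194) = 4 + 2 + 192 + 96 = 294.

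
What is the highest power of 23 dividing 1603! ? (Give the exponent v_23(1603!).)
v_23(1603!) = 72

Legendre's formula: v_p(n!) = Σ_{k ≥ 1} ⌊n / p^k⌋. For p = 23, n = 1603, the terms are:
  ⌊1603/23^1⌋ = ⌊1603/23⌋ = 69
  ⌊1603/23^2⌋ = ⌊1603/529⌋ = 3
(the next term ⌊1603/23^3⌋ = 0, terminating the sum). Summing: v_23(1603!) = 69 + 3 = 72.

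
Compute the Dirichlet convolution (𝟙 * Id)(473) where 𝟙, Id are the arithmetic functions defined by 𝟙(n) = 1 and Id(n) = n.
(𝟙 * Id)(473) = 528

Divisors of 473: [1, 11, 43, 473]. For each d | 473:
  d = 1: 𝟙(1) · Id(473/1) = 1 · 473 = 473
  d = 11: 𝟙(11) · Id(473/11) = 1 · 43 = 43
  d = 43: 𝟙(43) · Id(473/43) = 1 · 11 = 11
  d = 473: 𝟙(473) · Id(473/473) = 1 · 1 = 1
Summing: (𝟙 * Id)(473) = 473 + 43 + 11 + 1 = 528.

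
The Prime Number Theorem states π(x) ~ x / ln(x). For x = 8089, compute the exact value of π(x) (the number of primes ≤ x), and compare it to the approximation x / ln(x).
π(8089) = 1017;  x/ln(x) ≈ 898.95;  relative error ≈ 11.61%.

Directly count primes up to 8089: π(8089) = 1017. The PNT approximation gives 8089/ln(8089) ≈ 8089/8.99826 ≈ 898.95. Relative error (π(x) − x/ln(x)) / π(x) ≈ 11.61%; the approximation is known to undercount slightly (Li(x) is a better estimate).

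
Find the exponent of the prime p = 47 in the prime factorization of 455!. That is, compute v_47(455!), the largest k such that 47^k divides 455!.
v_47(455!) = 9

Legendre's formula: v_p(n!) = Σ_{k ≥ 1} ⌊n / p^k⌋. For p = 47, n = 455, the terms are:
  ⌊455/47^1⌋ = ⌊455/47⌋ = 9
(the next term ⌊455/47^2⌋ = 0, terminating the sum). Summing: v_47(455!) = 9 = 9.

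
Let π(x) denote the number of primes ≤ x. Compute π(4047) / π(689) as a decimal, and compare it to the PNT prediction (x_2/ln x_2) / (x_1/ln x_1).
π(4047)/π(689) = 557/124 ≈ 4.4919;  PNT prediction ≈ 4.6217.

π(689) = 124 and π(4047) = 557, so π(4047)/π(689) ≈ 4.4919. The PNT-predicted ratio is (4047/ln(4047)) / (689/ln(689)) ≈ 4.6217. The two agree to within a few percent, as expected.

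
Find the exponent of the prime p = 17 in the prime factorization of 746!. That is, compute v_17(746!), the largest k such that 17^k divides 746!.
v_17(746!) = 45

Legendre's formula: v_p(n!) = Σ_{k ≥ 1} ⌊n / p^k⌋. For p = 17, n = 746, the terms are:
  ⌊746/17^1⌋ = ⌊746/17⌋ = 43
  ⌊746/17^2⌋ = ⌊746/289⌋ = 2
(the next term ⌊746/17^3⌋ = 0, terminating the sum). Summing: v_17(746!) = 43 + 2 = 45.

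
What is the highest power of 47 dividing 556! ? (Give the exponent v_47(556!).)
v_47(556!) = 11

Legendre's formula: v_p(n!) = Σ_{k ≥ 1} ⌊n / p^k⌋. For p = 47, n = 556, the terms are:
  ⌊556/47^1⌋ = ⌊556/47⌋ = 11
(the next term ⌊556/47^2⌋ = 0, terminating the sum). Summing: v_47(556!) = 11 = 11.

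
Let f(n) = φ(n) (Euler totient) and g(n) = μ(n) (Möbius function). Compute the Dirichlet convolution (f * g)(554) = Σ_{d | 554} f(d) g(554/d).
(φ * μ)(554) = 0

Divisors of 554: [1, 2, 277, 554]. For each d | 554:
  d = 1: φ(1) · μ(554/1) = 1 · 1 = 1
  d = 2: φ(2) · μ(554/2) = 1 · -1 = -1
  d = 277: φ(277) · μ(554/277) = 276 · -1 = -276
  d = 554: φ(554) · μ(554/554) = 276 · 1 = 276
Summing: (φ * μ)(554) = 1 + -1 + -276 + 276 = 0.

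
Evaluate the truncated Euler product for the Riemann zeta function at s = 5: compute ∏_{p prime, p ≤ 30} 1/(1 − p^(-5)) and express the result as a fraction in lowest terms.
∏ = 1706768644476839297326853940371821133625/1645986201084174767898449645913882788864

The primes p ≤ 30 are [2, 3, 5, 7, 11, 13, 17, 19, 23, 29]. For each prime, (1 − 1/p^5)^(-1) = p^5 / (p^5 − 1). The product is (1 − 1/2^5)^(-1), (1 − 1/3^5)^(-1), (1 − 1/5^5)^(-1), (1 − 1/7^5)^(-1), (1 − 1/11^5)^(-1), (1 − 1/13^5)^(-1), (1 − 1/17^5)^(-1), (1 − 1/19^5)^(-1), (1 − 1/23^5)^(-1), (1 − 1/29^5)^(-1) = ∏ p^5 / (p^5 − 1) = 1706768644476839297326853940371821133625/1645986201084174767898449645913882788864.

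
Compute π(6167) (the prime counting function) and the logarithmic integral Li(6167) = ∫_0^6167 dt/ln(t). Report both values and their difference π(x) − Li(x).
π(6167) = 803;  Li(6167) ≈ 819.58;  π(x) − Li(x) ≈ -16.58.

Direct count of primes ≤ 6167 gives π(6167) = 803. Numerical evaluation of the logarithmic integral gives Li(6167) ≈ 819.58. The difference π(x) − Li(x) ≈ -16.58 is typically negative for small/moderate x (Li(x) overestimates), though Littlewood's theorem shows this sign changes infinitely often.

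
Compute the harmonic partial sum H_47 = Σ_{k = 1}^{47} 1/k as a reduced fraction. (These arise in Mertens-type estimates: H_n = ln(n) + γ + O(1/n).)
H_47 = 280682601097106968469/63245806209101973600

Direct summation: H_47 = 1 + 1/2 + ... + 1/47. The least common denominator is lcm(1, ..., 47) = 442720643463713815200; over this denominator the numerator is 442720643463713815200 + 221360321731856907600 + 147573547821237938400 + 110680160865928453800 + 88544128692742763040 + 73786773910618969200 + 63245806209101973600 + 55340080432964226900 + 49191182607079312800 + 44272064346371381520 + 40247331223973983200 + 36893386955309484600 + 34055434112593370400 + 31622903104550986800 + 29514709564247587680 + 27670040216482113450 + 26042390791983165600 + 24595591303539656400 + 23301086498090200800 + 22136032173185690760 + 21081935403033991200 + 20123665611986991600 + 19248723628857122400 + 18446693477654742300 + 17708825738548552608 + 17027717056296685200 + 16397060869026437600 + 15811451552275493400 + 15266229084955648800 + 14757354782123793840 + 14281311079474639200 + 13835020108241056725 + 13415777074657994400 + 13021195395991582800 + 12649161241820394720 + 12297795651769828200 + 11965422796316589600 + 11650543249045100400 + 11351811370864456800 + 11068016086592845380 + 10798064474724727200 + 10540967701516995600 + 10295828917760786400 + 10061832805993495800 + 9838236521415862560 + 9624361814428561200 + 9419588158802421600 = 1964778207679748779283, so H_47 = 1964778207679748779283/442720643463713815200; reducing by gcd(1964778207679748779283, 442720643463713815200) = 7 gives 280682601097106968469/63245806209101973600 ≈ 4.43796. (The PNT-adjacent estimate ln(47) + γ ≈ 4.42736 matches within O(1/n).)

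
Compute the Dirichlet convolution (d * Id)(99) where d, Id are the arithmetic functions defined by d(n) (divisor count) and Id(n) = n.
(d * Id)(99) = 234

Divisors of 99: [1, 3, 9, 11, 33, 99]. For each d | 99:
  d = 1: d(1) · Id(99/1) = 1 · 99 = 99
  d = 3: d(3) · Id(99/3) = 2 · 33 = 66
  d = 9: d(9) · Id(99/9) = 3 · 11 = 33
  d = 11: d(11) · Id(99/11) = 2 · 9 = 18
  d = 33: d(33) · Id(99/33) = 4 · 3 = 12
  d = 99: d(99) · Id(99/99) = 6 · 1 = 6
Summing: (d * Id)(99) = 99 + 66 + 33 + 18 + 12 + 6 = 234.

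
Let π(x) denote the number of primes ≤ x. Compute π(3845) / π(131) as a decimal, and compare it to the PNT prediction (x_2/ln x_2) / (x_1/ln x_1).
π(3845)/π(131) = 532/32 ≈ 16.6250;  PNT prediction ≈ 17.3350.

π(131) = 32 and π(3845) = 532, so π(3845)/π(131) ≈ 16.6250. The PNT-predicted ratio is (3845/ln(3845)) / (131/ln(131)) ≈ 17.3350. The two agree to within a few percent, as expected.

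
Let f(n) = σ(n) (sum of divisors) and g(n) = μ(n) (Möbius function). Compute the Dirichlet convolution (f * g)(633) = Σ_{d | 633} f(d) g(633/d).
(σ * μ)(633) = 633

Divisors of 633: [1, 3, 211, 633]. For each d | 633:
  d = 1: σ(1) · μ(633/1) = 1 · 1 = 1
  d = 3: σ(3) · μ(633/3) = 4 · -1 = -4
  d = 211: σ(211) · μ(633/211) = 212 · -1 = -212
  d = 633: σ(633) · μ(633/633) = 848 · 1 = 848
Summing: (σ * μ)(633) = 1 + -4 + -212 + 848 = 633.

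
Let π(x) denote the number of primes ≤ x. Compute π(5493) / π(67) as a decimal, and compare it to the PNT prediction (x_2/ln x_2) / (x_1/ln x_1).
π(5493)/π(67) = 725/19 ≈ 38.1579;  PNT prediction ≈ 40.0317.

π(67) = 19 and π(5493) = 725, so π(5493)/π(67) ≈ 38.1579. The PNT-predicted ratio is (5493/ln(5493)) / (67/ln(67)) ≈ 40.0317. The two agree to within a few percent, as expected.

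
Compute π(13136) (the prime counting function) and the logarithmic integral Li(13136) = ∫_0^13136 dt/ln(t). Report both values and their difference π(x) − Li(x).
π(13136) = 1562;  Li(13136) ≈ 1581.46;  π(x) − Li(x) ≈ -19.46.

Direct count of primes ≤ 13136 gives π(13136) = 1562. Numerical evaluation of the logarithmic integral gives Li(13136) ≈ 1581.46. The difference π(x) − Li(x) ≈ -19.46 is typically negative for small/moderate x (Li(x) overestimates), though Littlewood's theorem shows this sign changes infinitely often.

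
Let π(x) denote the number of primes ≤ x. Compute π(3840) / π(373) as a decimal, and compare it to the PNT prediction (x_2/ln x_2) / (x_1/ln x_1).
π(3840)/π(373) = 532/74 ≈ 7.1892;  PNT prediction ≈ 7.3865.

π(373) = 74 and π(3840) = 532, so π(3840)/π(373) ≈ 7.1892. The PNT-predicted ratio is (3840/ln(3840)) / (373/ln(373)) ≈ 7.3865. The two agree to within a few percent, as expected.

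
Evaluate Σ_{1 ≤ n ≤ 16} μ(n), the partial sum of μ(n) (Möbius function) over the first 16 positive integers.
Σ_{n ≤ 16} μ(n) = -1

Compute μ(n) for each 1 ≤ n ≤ 16: μ(1) = 1, μ(2) = -1, μ(3) = -1, μ(4) = 0, μ(5) = -1, μ(6) = 1, μ(7) = -1, μ(8) = 0, μ(9) = 0, μ(10) = 1, μ(11) = -1, μ(12) = 0, μ(13) = -1, μ(14) = 1, μ(15) = 1, μ(16) = 0. Summing all 16 values: -1. (Mertens function M(x) = Σ_{n ≤ x} μ(n); on average M(x) should be small (PNT ⟺ M(x) = o(x)).)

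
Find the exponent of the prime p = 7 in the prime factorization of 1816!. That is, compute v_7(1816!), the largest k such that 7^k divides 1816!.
v_7(1816!) = 301

Legendre's formula: v_p(n!) = Σ_{k ≥ 1} ⌊n / p^k⌋. For p = 7, n = 1816, the terms are:
  ⌊1816/7^1⌋ = ⌊1816/7⌋ = 259
  ⌊1816/7^2⌋ = ⌊1816/49⌋ = 37
  ⌊1816/7^3⌋ = ⌊1816/343⌋ = 5
(the next term ⌊1816/7^4⌋ = 0, terminating the sum). Summing: v_7(1816!) = 259 + 37 + 5 = 301.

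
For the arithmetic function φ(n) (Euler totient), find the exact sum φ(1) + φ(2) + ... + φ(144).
Σ_{n ≤ 144} φ(n) = 6330

Compute φ(n) for each 1 ≤ n ≤ 144: φ(1) = 1, φ(2) = 1, φ(3) = 2, φ(4) = 2, φ(5) = 4, φ(6) = 2, φ(7) = 6, φ(8) = 4, φ(9) = 6, φ(10) = 4, φ(11) = 10, φ(12) = 4, φ(13) = 12, φ(14) = 6, φ(15) = 8, φ(16) = 8, φ(17) = 16, φ(18) = 6, φ(19) = 18, φ(20) = 8, φ(21) = 12, φ(22) = 10, φ(23) = 22, φ(24) = 8, φ(25) = 20, φ(26) = 12, φ(27) = 18, φ(28) = 12, φ(29) = 28, φ(30) = 8, φ(31) = 30, φ(32) = 16, φ(33) = 20, φ(34) = 16, φ(35) = 24, φ(36) = 12, φ(37) = 36, φ(38) = 18, φ(39) = 24, φ(40) = 16, φ(41) = 40, φ(42) = 12, φ(43) = 42, φ(44) = 20, φ(45) = 24, φ(46) = 22, φ(47) = 46, φ(48) = 16, φ(49) = 42, φ(50) = 20, φ(51) = 32, φ(52) = 24, φ(53) = 52, φ(54) = 18, φ(55) = 40, φ(56) = 24, φ(57) = 36, φ(58) = 28, φ(59) = 58, φ(60) = 16, φ(61) = 60, φ(62) = 30, φ(63) = 36, φ(64) = 32, φ(65) = 48, φ(66) = 20, φ(67) = 66, φ(68) = 32, φ(69) = 44, φ(70) = 24, φ(71) = 70, φ(72) = 24, φ(73) = 72, φ(74) = 36, φ(75) = 40, φ(76) = 36, φ(77) = 60, φ(78) = 24, φ(79) = 78, φ(80) = 32, φ(81) = 54, φ(82) = 40, φ(83) = 82, φ(84) = 24, φ(85) = 64, φ(86) = 42, φ(87) = 56, φ(88) = 40, φ(89) = 88, φ(90) = 24, φ(91) = 72, φ(92) = 44, φ(93) = 60, φ(94) = 46, φ(95) = 72, φ(96) = 32, φ(97) = 96, φ(98) = 42, φ(99) = 60, φ(100) = 40, φ(101) = 100, φ(102) = 32, φ(103) = 102, φ(104) = 48, φ(105) = 48, φ(106) = 52, φ(107) = 106, φ(108) = 36, φ(109) = 108, φ(110) = 40, φ(111) = 72, φ(112) = 48, φ(113) = 112, φ(114) = 36, φ(115) = 88, φ(116) = 56, φ(117) = 72, φ(118) = 58, φ(119) = 96, φ(120) = 32, φ(121) = 110, φ(122) = 60, φ(123) = 80, φ(124) = 60, φ(125) = 100, φ(126) = 36, φ(127) = 126, φ(128) = 64, φ(129) = 84, φ(130) = 48, φ(131) = 130, φ(132) = 40, φ(133) = 108, φ(134) = 66, φ(135) = 72, φ(136) = 64, φ(137) = 136, φ(138) = 44, φ(139) = 138, φ(140) = 48, φ(141) = 92, φ(142) = 70, φ(143) = 120, φ(144) = 48. Summing all 144 values: 6330. (Average order: Σ_{n ≤ x} φ(n) ~ (3/π²) x². For x = 144, (3/π²)·144² ≈ 6302.99.)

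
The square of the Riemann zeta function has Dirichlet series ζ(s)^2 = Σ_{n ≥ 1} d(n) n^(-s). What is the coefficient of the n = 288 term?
d(288) = 18

ζ(s)^2 = (Σ 1/m^s)(Σ 1/k^s). The coefficient of 1/n^s in the product is the number of ordered pairs (m, k) with mk = n, which equals d(n). For n = 288, divisors are [1, 2, 3, 4, 6, 8, 9, 12, 16, 18, 24, 32, 36, 48, 72, 96, 144, 288], so d(288) = 18.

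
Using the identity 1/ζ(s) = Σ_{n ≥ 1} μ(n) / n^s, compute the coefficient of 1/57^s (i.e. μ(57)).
μ(57) = 1

Factor n = 57 = 3 · 19. μ(n) = 0 if any exponent ≥ 2 (not squarefree); otherwise μ(n) = (−1)^{ω(n)} where ω(n) is the number of distinct prime factors. Applying: μ(57) = 1.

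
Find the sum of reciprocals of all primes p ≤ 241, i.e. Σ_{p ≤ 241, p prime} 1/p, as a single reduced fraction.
Σ 1/p = 506873196134241441348690763593294873492730445394823722837469097176314709804649267964680634478659521/256041159035492609053110100510385311995538591998443060216114576417920917800321526504084465112487730

π(241) = 53, so the primes ≤ 241 are [2, 3, 5, 7, 11, 13, 17, 19, 23, 29, 31, 37, 41, 43, 47, 53, 59, 61, 67, 71, 73, 79, 83, 89, 97, 101, 103, 107, 109, 113, 127, 131, 137, 139, 149, 151, 157, 163, 167, 173, 179, 181, 191, 193, 197, 199, 211, 223, 227, 229, 233, 239, 241]. Summing 1/p over these primes: 506873196134241441348690763593294873492730445394823722837469097176314709804649267964680634478659521/256041159035492609053110100510385311995538591998443060216114576417920917800321526504084465112487730 ≈ 1.9797. Mertens estimate ln ln(241) + 0.2615 ≈ 1.9635.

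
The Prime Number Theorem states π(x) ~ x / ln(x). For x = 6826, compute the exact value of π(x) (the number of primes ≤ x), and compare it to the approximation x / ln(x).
π(6826) = 877;  x/ln(x) ≈ 773.18;  relative error ≈ 11.84%.

Directly count primes up to 6826: π(6826) = 877. The PNT approximation gives 6826/ln(6826) ≈ 6826/8.82849 ≈ 773.18. Relative error (π(x) − x/ln(x)) / π(x) ≈ 11.84%; the approximation is known to undercount slightly (Li(x) is a better estimate).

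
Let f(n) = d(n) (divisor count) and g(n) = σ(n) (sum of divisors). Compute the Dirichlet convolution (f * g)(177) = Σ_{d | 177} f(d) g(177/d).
(d * σ)(177) = 372

Divisors of 177: [1, 3, 59, 177]. For each d | 177:
  d = 1: d(1) · σ(177/1) = 1 · 240 = 240
  d = 3: d(3) · σ(177/3) = 2 · 60 = 120
  d = 59: d(59) · σ(177/59) = 2 · 4 = 8
  d = 177: d(177) · σ(177/177) = 4 · 1 = 4
Summing: (d * σ)(177) = 240 + 120 + 8 + 4 = 372.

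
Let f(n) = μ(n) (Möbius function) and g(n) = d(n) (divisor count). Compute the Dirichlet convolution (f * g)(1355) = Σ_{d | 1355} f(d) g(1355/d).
(μ * d)(1355) = 1

Divisors of 1355: [1, 5, 271, 1355]. For each d | 1355:
  d = 1: μ(1) · d(1355/1) = 1 · 4 = 4
  d = 5: μ(5) · d(1355/5) = -1 · 2 = -2
  d = 271: μ(271) · d(1355/271) = -1 · 2 = -2
  d = 1355: μ(1355) · d(1355/1355) = 1 · 1 = 1
Summing: (μ * d)(1355) = 4 + -2 + -2 + 1 = 1.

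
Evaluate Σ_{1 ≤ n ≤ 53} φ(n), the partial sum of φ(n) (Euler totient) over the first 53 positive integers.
Σ_{n ≤ 53} φ(n) = 882

Compute φ(n) for each 1 ≤ n ≤ 53: φ(1) = 1, φ(2) = 1, φ(3) = 2, φ(4) = 2, φ(5) = 4, φ(6) = 2, φ(7) = 6, φ(8) = 4, φ(9) = 6, φ(10) = 4, φ(11) = 10, φ(12) = 4, φ(13) = 12, φ(14) = 6, φ(15) = 8, φ(16) = 8, φ(17) = 16, φ(18) = 6, φ(19) = 18, φ(20) = 8, φ(21) = 12, φ(22) = 10, φ(23) = 22, φ(24) = 8, φ(25) = 20, φ(26) = 12, φ(27) = 18, φ(28) = 12, φ(29) = 28, φ(30) = 8, φ(31) = 30, φ(32) = 16, φ(33) = 20, φ(34) = 16, φ(35) = 24, φ(36) = 12, φ(37) = 36, φ(38) = 18, φ(39) = 24, φ(40) = 16, φ(41) = 40, φ(42) = 12, φ(43) = 42, φ(44) = 20, φ(45) = 24, φ(46) = 22, φ(47) = 46, φ(48) = 16, φ(49) = 42, φ(50) = 20, φ(51) = 32, φ(52) = 24, φ(53) = 52. Summing all 53 values: 882. (Average order: Σ_{n ≤ x} φ(n) ~ (3/π²) x². For x = 53, (3/π²)·53² ≈ 853.83.)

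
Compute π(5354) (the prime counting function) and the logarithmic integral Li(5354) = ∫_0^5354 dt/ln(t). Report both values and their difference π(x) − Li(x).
π(5354) = 708;  Li(5354) ≈ 725.68;  π(x) − Li(x) ≈ -17.68.

Direct count of primes ≤ 5354 gives π(5354) = 708. Numerical evaluation of the logarithmic integral gives Li(5354) ≈ 725.68. The difference π(x) − Li(x) ≈ -17.68 is typically negative for small/moderate x (Li(x) overestimates), though Littlewood's theorem shows this sign changes infinitely often.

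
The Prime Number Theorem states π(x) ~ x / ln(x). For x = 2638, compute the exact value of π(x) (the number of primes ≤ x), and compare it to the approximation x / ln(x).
π(2638) = 382;  x/ln(x) ≈ 334.87;  relative error ≈ 12.34%.

Directly count primes up to 2638: π(2638) = 382. The PNT approximation gives 2638/ln(2638) ≈ 2638/7.87778 ≈ 334.87. Relative error (π(x) − x/ln(x)) / π(x) ≈ 12.34%; the approximation is known to undercount slightly (Li(x) is a better estimate).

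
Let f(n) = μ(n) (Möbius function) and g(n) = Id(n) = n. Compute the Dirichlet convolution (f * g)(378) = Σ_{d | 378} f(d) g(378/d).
(μ * Id)(378) = 108

Divisors of 378: [1, 2, 3, 6, 7, 9, 14, 18, 21, 27, 42, 54, 63, 126, 189, 378]. For each d | 378:
  d = 1: μ(1) · Id(378/1) = 1 · 378 = 378
  d = 2: μ(2) · Id(378/2) = -1 · 189 = -189
  d = 3: μ(3) · Id(378/3) = -1 · 126 = -126
  d = 6: μ(6) · Id(378/6) = 1 · 63 = 63
  d = 7: μ(7) · Id(378/7) = -1 · 54 = -54
  d = 9: μ(9) · Id(378/9) = 0 · 42 = 0
  d = 14: μ(14) · Id(378/14) = 1 · 27 = 27
  d = 18: μ(18) · Id(378/18) = 0 · 21 = 0
  d = 21: μ(21) · Id(378/21) = 1 · 18 = 18
  d = 27: μ(27) · Id(378/27) = 0 · 14 = 0
  d = 42: μ(42) · Id(378/42) = -1 · 9 = -9
  d = 54: μ(54) · Id(378/54) = 0 · 7 = 0
  d = 63: μ(63) · Id(378/63) = 0 · 6 = 0
  d = 126: μ(126) · Id(378/126) = 0 · 3 = 0
  d = 189: μ(189) · Id(378/189) = 0 · 2 = 0
  d = 378: μ(378) · Id(378/378) = 0 · 1 = 0
Summing: (μ * Id)(378) = 378 + -189 + -126 + 63 + -54 + 0 + 27 + 0 + 18 + 0 + -9 + 0 + 0 + 0 + 0 + 0 = 108.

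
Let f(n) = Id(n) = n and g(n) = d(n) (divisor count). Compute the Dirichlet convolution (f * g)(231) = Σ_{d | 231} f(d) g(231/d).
(Id * d)(231) = 585

Divisors of 231: [1, 3, 7, 11, 21, 33, 77, 231]. For each d | 231:
  d = 1: Id(1) · d(231/1) = 1 · 8 = 8
  d = 3: Id(3) · d(231/3) = 3 · 4 = 12
  d = 7: Id(7) · d(231/7) = 7 · 4 = 28
  d = 11: Id(11) · d(231/11) = 11 · 4 = 44
  d = 21: Id(21) · d(231/21) = 21 · 2 = 42
  d = 33: Id(33) · d(231/33) = 33 · 2 = 66
  d = 77: Id(77) · d(231/77) = 77 · 2 = 154
  d = 231: Id(231) · d(231/231) = 231 · 1 = 231
Summing: (Id * d)(231) = 8 + 12 + 28 + 44 + 42 + 66 + 154 + 231 = 585.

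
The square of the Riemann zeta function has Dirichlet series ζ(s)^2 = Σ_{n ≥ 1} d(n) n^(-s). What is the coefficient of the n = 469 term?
d(469) = 4

ζ(s)^2 = (Σ 1/m^s)(Σ 1/k^s). The coefficient of 1/n^s in the product is the number of ordered pairs (m, k) with mk = n, which equals d(n). For n = 469, divisors are [1, 7, 67, 469], so d(469) = 4.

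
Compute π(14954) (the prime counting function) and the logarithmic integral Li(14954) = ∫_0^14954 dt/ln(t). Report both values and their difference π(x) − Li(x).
π(14954) = 1751;  Li(14954) ≈ 1771.84;  π(x) − Li(x) ≈ -20.84.

Direct count of primes ≤ 14954 gives π(14954) = 1751. Numerical evaluation of the logarithmic integral gives Li(14954) ≈ 1771.84. The difference π(x) − Li(x) ≈ -20.84 is typically negative for small/moderate x (Li(x) overestimates), though Littlewood's theorem shows this sign changes infinitely often.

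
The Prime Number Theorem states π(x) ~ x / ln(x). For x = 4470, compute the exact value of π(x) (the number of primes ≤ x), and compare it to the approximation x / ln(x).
π(4470) = 607;  x/ln(x) ≈ 531.82;  relative error ≈ 12.39%.

Directly count primes up to 4470: π(4470) = 607. The PNT approximation gives 4470/ln(4470) ≈ 4470/8.40514 ≈ 531.82. Relative error (π(x) − x/ln(x)) / π(x) ≈ 12.39%; the approximation is known to undercount slightly (Li(x) is a better estimate).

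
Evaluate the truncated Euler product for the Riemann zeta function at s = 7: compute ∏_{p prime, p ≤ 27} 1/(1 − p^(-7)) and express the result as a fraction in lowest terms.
∏ = 48232764637425582400715871008195503014129789903328125/47833390398549347808770198286798982719063238904795968

The primes p ≤ 27 are [2, 3, 5, 7, 11, 13, 17, 19, 23]. For each prime, (1 − 1/p^7)^(-1) = p^7 / (p^7 − 1). The product is (1 − 1/2^7)^(-1), (1 − 1/3^7)^(-1), (1 − 1/5^7)^(-1), (1 − 1/7^7)^(-1), (1 − 1/11^7)^(-1), (1 − 1/13^7)^(-1), (1 − 1/17^7)^(-1), (1 − 1/19^7)^(-1), (1 − 1/23^7)^(-1) = ∏ p^7 / (p^7 − 1) = 48232764637425582400715871008195503014129789903328125/47833390398549347808770198286798982719063238904795968.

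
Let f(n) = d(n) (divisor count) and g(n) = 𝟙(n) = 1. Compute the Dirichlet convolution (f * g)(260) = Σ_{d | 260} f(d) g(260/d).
(d * 𝟙)(260) = 54

Divisors of 260: [1, 2, 4, 5, 10, 13, 20, 26, 52, 65, 130, 260]. For each d | 260:
  d = 1: d(1) · 𝟙(260/1) = 1 · 1 = 1
  d = 2: d(2) · 𝟙(260/2) = 2 · 1 = 2
  d = 4: d(4) · 𝟙(260/4) = 3 · 1 = 3
  d = 5: d(5) · 𝟙(260/5) = 2 · 1 = 2
  d = 10: d(10) · 𝟙(260/10) = 4 · 1 = 4
  d = 13: d(13) · 𝟙(260/13) = 2 · 1 = 2
  d = 20: d(20) · 𝟙(260/20) = 6 · 1 = 6
  d = 26: d(26) · 𝟙(260/26) = 4 · 1 = 4
  d = 52: d(52) · 𝟙(260/52) = 6 · 1 = 6
  d = 65: d(65) · 𝟙(260/65) = 4 · 1 = 4
  d = 130: d(130) · 𝟙(260/130) = 8 · 1 = 8
  d = 260: d(260) · 𝟙(260/260) = 12 · 1 = 12
Summing: (d * 𝟙)(260) = 1 + 2 + 3 + 2 + 4 + 2 + 6 + 4 + 6 + 4 + 8 + 12 = 54.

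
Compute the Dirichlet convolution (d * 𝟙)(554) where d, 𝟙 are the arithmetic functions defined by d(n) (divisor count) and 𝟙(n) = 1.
(d * 𝟙)(554) = 9

Divisors of 554: [1, 2, 277, 554]. For each d | 554:
  d = 1: d(1) · 𝟙(554/1) = 1 · 1 = 1
  d = 2: d(2) · 𝟙(554/2) = 2 · 1 = 2
  d = 277: d(277) · 𝟙(554/277) = 2 · 1 = 2
  d = 554: d(554) · 𝟙(554/554) = 4 · 1 = 4
Summing: (d * 𝟙)(554) = 1 + 2 + 2 + 4 = 9.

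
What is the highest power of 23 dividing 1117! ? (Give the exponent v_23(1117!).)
v_23(1117!) = 50

Legendre's formula: v_p(n!) = Σ_{k ≥ 1} ⌊n / p^k⌋. For p = 23, n = 1117, the terms are:
  ⌊1117/23^1⌋ = ⌊1117/23⌋ = 48
  ⌊1117/23^2⌋ = ⌊1117/529⌋ = 2
(the next term ⌊1117/23^3⌋ = 0, terminating the sum). Summing: v_23(1117!) = 48 + 2 = 50.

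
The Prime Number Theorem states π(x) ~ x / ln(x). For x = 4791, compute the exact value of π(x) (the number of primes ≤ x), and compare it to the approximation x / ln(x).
π(4791) = 644;  x/ln(x) ≈ 565.34;  relative error ≈ 12.21%.

Directly count primes up to 4791: π(4791) = 644. The PNT approximation gives 4791/ln(4791) ≈ 4791/8.47449 ≈ 565.34. Relative error (π(x) − x/ln(x)) / π(x) ≈ 12.21%; the approximation is known to undercount slightly (Li(x) is a better estimate).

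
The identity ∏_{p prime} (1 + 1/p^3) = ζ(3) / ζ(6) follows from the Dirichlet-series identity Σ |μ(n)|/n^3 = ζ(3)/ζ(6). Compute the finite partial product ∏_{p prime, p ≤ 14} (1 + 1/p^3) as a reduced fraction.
∏ = 431631936/365525875

The primes p ≤ 14 are [2, 3, 5, 7, 11, 13]. For each, (1 + 1/p^3) = (p^3 + 1)/p^3. Multiplying these fractions over p ∈ [2, 3, 5, 7, 11, 13] gives 431631936/365525875. (In the limit P → ∞ this tends to ζ(3)/ζ(6).)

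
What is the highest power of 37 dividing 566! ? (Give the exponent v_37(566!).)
v_37(566!) = 15

Legendre's formula: v_p(n!) = Σ_{k ≥ 1} ⌊n / p^k⌋. For p = 37, n = 566, the terms are:
  ⌊566/37^1⌋ = ⌊566/37⌋ = 15
(the next term ⌊566/37^2⌋ = 0, terminating the sum). Summing: v_37(566!) = 15 = 15.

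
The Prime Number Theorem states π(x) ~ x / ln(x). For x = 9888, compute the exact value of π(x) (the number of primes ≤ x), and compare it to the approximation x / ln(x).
π(9888) = 1220;  x/ln(x) ≈ 1074.89;  relative error ≈ 11.89%.

Directly count primes up to 9888: π(9888) = 1220. The PNT approximation gives 9888/ln(9888) ≈ 9888/9.19908 ≈ 1074.89. Relative error (π(x) − x/ln(x)) / π(x) ≈ 11.89%; the approximation is known to undercount slightly (Li(x) is a better estimate).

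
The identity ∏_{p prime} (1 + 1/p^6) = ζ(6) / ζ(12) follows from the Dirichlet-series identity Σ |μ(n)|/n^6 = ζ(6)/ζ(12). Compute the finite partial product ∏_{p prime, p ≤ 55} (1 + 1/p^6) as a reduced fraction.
∏ = 360549358903447598496102606972302575686854635195266223026920975630213276302501208168000000/354490140797970318435085924328566932610522860437094896232244152761372626351680260596056897

The primes p ≤ 55 are [2, 3, 5, 7, 11, 13, 17, 19, 23, 29, 31, 37, 41, 43, 47, 53]. For each, (1 + 1/p^6) = (p^6 + 1)/p^6. Multiplying these fractions over p ∈ [2, 3, 5, 7, 11, 13, 17, 19, 23, 29, 31, 37, 41, 43, 47, 53] gives 360549358903447598496102606972302575686854635195266223026920975630213276302501208168000000/354490140797970318435085924328566932610522860437094896232244152761372626351680260596056897. (In the limit P → ∞ this tends to ζ(6)/ζ(12).)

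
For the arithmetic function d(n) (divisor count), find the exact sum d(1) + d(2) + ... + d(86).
Σ_{n ≤ 86} d(n) = 399

Compute d(n) for each 1 ≤ n ≤ 86: d(1) = 1, d(2) = 2, d(3) = 2, d(4) = 3, d(5) = 2, d(6) = 4, d(7) = 2, d(8) = 4, d(9) = 3, d(10) = 4, d(11) = 2, d(12) = 6, d(13) = 2, d(14) = 4, d(15) = 4, d(16) = 5, d(17) = 2, d(18) = 6, d(19) = 2, d(20) = 6, d(21) = 4, d(22) = 4, d(23) = 2, d(24) = 8, d(25) = 3, d(26) = 4, d(27) = 4, d(28) = 6, d(29) = 2, d(30) = 8, d(31) = 2, d(32) = 6, d(33) = 4, d(34) = 4, d(35) = 4, d(36) = 9, d(37) = 2, d(38) = 4, d(39) = 4, d(40) = 8, d(41) = 2, d(42) = 8, d(43) = 2, d(44) = 6, d(45) = 6, d(46) = 4, d(47) = 2, d(48) = 10, d(49) = 3, d(50) = 6, d(51) = 4, d(52) = 6, d(53) = 2, d(54) = 8, d(55) = 4, d(56) = 8, d(57) = 4, d(58) = 4, d(59) = 2, d(60) = 12, d(61) = 2, d(62) = 4, d(63) = 6, d(64) = 7, d(65) = 4, d(66) = 8, d(67) = 2, d(68) = 6, d(69) = 4, d(70) = 8, d(71) = 2, d(72) = 12, d(73) = 2, d(74) = 4, d(75) = 6, d(76) = 6, d(77) = 4, d(78) = 8, d(79) = 2, d(80) = 10, d(81) = 5, d(82) = 4, d(83) = 2, d(84) = 12, d(85) = 4, d(86) = 4. Summing all 86 values: 399. (Dirichlet's divisor formula: Σ_{n ≤ x} d(n) = x ln(x) + (2γ − 1) x + O(√x). For x = 86, the asymptotic estimate is ≈ 396.35.)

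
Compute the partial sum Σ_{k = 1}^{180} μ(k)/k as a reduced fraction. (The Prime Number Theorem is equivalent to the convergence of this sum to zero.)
Σ μ(k)/k = -144087981517635476714028475868546320125145063113926500300851703048561/29819592777931214269172453467810429868925511217482600306406141434158090

Values of μ(k) for 1 ≤ k ≤ 180: μ(1) = 1, μ(2) = -1, μ(3) = -1, μ(5) = -1, μ(6) = 1, μ(7) = -1, μ(10) = 1, μ(11) = -1, μ(13) = -1, μ(14) = 1, μ(15) = 1, μ(17) = -1, μ(19) = -1, μ(21) = 1, μ(22) = 1, μ(23) = -1, μ(26) = 1, μ(29) = -1, μ(30) = -1, μ(31) = -1, μ(33) = 1, μ(34) = 1, μ(35) = 1, μ(37) = -1, μ(38) = 1, μ(39) = 1, μ(41) = -1, μ(42) = -1, μ(43) = -1, μ(46) = 1, μ(47) = -1, μ(51) = 1, μ(53) = -1, μ(55) = 1, μ(57) = 1, μ(58) = 1, μ(59) = -1, μ(61) = -1, μ(62) = 1, μ(65) = 1, μ(66) = -1, μ(67) = -1, μ(69) = 1, μ(70) = -1, μ(71) = -1, μ(73) = -1, μ(74) = 1, μ(77) = 1, μ(78) = -1, μ(79) = -1, μ(82) = 1, μ(83) = -1, μ(85) = 1, μ(86) = 1, μ(87) = 1, μ(89) = -1, μ(91) = 1, μ(93) = 1, μ(94) = 1, μ(95) = 1, μ(97) = -1, μ(101) = -1, μ(102) = -1, μ(103) = -1, μ(105) = -1, μ(106) = 1, μ(107) = -1, μ(109) = -1, μ(110) = -1, μ(111) = 1, μ(113) = -1, μ(114) = -1, μ(115) = 1, μ(118) = 1, μ(119) = 1, μ(122) = 1, μ(123) = 1, μ(127) = -1, μ(129) = 1, μ(130) = -1, μ(131) = -1, μ(133) = 1, μ(134) = 1, μ(137) = -1, μ(138) = -1, μ(139) = -1, μ(141) = 1, μ(142) = 1, μ(143) = 1, μ(145) = 1, μ(146) = 1, μ(149) = -1, μ(151) = -1, μ(154) = -1, μ(155) = 1, μ(157) = -1, μ(158) = 1, μ(159) = 1, μ(161) = 1, μ(163) = -1, μ(165) = -1, μ(166) = 1, μ(167) = -1, μ(170) = -1, μ(173) = -1, μ(174) = -1, μ(177) = 1, μ(178) = 1, μ(179) = -1, with μ = 0 on non-squarefree integers. Summing μ(k)/k for k where μ(k) ≠ 0 gives -144087981517635476714028475868546320125145063113926500300851703048561/29819592777931214269172453467810429868925511217482600306406141434158090 ≈ -0.0048. (PNT ⟺ this sum → 0 as n → ∞.)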